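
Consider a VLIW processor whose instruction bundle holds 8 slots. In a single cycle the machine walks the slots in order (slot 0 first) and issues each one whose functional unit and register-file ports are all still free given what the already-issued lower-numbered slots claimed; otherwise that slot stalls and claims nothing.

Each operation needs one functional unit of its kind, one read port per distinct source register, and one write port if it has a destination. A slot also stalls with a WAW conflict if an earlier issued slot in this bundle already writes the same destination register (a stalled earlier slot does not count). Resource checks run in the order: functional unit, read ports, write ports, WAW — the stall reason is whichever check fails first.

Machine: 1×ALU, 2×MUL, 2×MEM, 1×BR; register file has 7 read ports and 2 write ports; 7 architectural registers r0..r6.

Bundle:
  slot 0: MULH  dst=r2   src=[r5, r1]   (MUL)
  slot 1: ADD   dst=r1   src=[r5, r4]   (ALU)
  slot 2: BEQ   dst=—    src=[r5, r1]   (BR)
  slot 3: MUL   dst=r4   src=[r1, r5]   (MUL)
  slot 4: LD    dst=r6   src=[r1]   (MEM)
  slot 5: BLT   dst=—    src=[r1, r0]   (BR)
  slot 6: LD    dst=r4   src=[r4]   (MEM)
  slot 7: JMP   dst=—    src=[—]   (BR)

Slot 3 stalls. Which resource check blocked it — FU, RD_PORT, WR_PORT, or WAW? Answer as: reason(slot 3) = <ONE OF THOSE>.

  0. MUL→r2 ⇒ go  {1A/1Mu/2Ld/1B | 5r 1w}
  1. ALU→r1 ⇒ go  {0A/1Mu/2Ld/1B | 3r 0w}
  2. BR ⇒ go  {0A/1Mu/2Ld/0B | 1r 0w}
  3. MUL→r4 ⇒ no(RD_PORT)  {0A/1Mu/2Ld/0B | 1r 0w}
  4. MEM→r6 ⇒ no(WR_PORT)  {0A/1Mu/2Ld/0B | 1r 0w}
  5. BR ⇒ no(FU)  {0A/1Mu/2Ld/0B | 1r 0w}
  6. MEM→r4 ⇒ no(WR_PORT)  {0A/1Mu/2Ld/0B | 1r 0w}
  7. BR ⇒ no(FU)  {0A/1Mu/2Ld/0B | 1r 0w}

reason(slot 3) = RD_PORT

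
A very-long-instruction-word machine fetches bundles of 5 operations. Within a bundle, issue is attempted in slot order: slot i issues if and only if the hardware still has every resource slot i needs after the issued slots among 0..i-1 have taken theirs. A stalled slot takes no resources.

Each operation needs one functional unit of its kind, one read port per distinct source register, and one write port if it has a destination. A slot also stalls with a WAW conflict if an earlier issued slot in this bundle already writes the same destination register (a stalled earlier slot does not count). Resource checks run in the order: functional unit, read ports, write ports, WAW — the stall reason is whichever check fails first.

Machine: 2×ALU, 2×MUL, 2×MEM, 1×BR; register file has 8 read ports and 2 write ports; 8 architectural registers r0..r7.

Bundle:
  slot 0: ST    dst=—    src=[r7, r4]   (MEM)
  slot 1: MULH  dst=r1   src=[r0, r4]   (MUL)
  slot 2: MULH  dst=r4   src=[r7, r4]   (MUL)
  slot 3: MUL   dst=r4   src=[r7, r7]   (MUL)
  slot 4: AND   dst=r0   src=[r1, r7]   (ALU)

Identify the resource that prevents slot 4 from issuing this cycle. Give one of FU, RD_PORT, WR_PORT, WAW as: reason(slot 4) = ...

(0) want 1×MEM +2rd +0wr — yes → AL2|MU2|ME1|BR1|rd6|wr2
(1) want 1×MUL +2rd +1wr — yes → AL2|MU1|ME1|BR1|rd4|wr1
(2) want 1×MUL +2rd +1wr — yes → AL2|MU0|ME1|BR1|rd2|wr0
(3) want 1×MUL +1rd +1wr — FU → AL2|MU0|ME1|BR1|rd2|wr0
(4) want 1×ALU +2rd +1wr — WR_PORT → AL2|MU0|ME1|BR1|rd2|wr0

reason(slot 4) = WR_PORT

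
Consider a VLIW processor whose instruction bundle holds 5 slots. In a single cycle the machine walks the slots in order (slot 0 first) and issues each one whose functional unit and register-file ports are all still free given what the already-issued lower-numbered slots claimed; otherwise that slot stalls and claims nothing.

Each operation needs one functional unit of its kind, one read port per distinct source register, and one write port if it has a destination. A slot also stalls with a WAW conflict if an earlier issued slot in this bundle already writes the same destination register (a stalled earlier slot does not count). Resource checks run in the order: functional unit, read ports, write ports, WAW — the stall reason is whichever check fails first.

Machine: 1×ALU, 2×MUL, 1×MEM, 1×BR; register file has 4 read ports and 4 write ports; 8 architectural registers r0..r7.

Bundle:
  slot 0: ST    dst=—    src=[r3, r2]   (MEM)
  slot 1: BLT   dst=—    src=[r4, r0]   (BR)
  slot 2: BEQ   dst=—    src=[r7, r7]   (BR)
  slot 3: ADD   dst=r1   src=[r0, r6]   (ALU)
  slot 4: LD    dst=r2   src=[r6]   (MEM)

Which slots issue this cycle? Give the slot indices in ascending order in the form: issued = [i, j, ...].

slot 0 (MEM): ISSUE — free A1,Mu2,Ld0,B1 rp2 wp4
slot 1 (BR): ISSUE — free A1,Mu2,Ld0,B0 rp0 wp4
slot 2 (BR): stall FU — free A1,Mu2,Ld0,B0 rp0 wp4
slot 3 (ALU): stall RD_PORT — free A1,Mu2,Ld0,B0 rp0 wp4
slot 4 (MEM): stall FU — free A1,Mu2,Ld0,B0 rp0 wp4

issued = [0, 1]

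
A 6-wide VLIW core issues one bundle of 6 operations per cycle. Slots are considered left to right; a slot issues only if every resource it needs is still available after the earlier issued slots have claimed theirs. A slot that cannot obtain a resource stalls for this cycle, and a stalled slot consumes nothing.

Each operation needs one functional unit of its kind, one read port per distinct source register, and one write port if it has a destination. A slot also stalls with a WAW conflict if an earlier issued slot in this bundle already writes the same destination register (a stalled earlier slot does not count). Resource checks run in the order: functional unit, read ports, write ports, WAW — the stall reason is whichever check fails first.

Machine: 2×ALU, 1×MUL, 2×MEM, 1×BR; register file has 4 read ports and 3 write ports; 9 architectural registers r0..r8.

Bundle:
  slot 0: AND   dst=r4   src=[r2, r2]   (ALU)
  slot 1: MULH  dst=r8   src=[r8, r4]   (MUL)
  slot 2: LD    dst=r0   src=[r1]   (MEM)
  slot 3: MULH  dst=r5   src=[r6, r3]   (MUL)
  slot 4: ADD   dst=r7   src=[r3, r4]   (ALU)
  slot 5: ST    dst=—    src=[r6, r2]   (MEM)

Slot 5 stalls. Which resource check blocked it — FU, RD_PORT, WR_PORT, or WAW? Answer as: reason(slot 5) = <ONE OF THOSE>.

(0) want 1×ALU +1rd +1wr — yes → AL1|MU1|ME2|BR1|rd3|wr2
(1) want 1×MUL +2rd +1wr — yes → AL1|MU0|ME2|BR1|rd1|wr1
(2) want 1×MEM +1rd +1wr — yes → AL1|MU0|ME1|BR1|rd0|wr0
(3) want 1×MUL +2rd +1wr — FU → AL1|MU0|ME1|BR1|rd0|wr0
(4) want 1×ALU +2rd +1wr — RD_PORT → AL1|MU0|ME1|BR1|rd0|wr0
(5) want 1×MEM +2rd +0wr — RD_PORT → AL1|MU0|ME1|BR1|rd0|wr0

reason(slot 5) = RD_PORT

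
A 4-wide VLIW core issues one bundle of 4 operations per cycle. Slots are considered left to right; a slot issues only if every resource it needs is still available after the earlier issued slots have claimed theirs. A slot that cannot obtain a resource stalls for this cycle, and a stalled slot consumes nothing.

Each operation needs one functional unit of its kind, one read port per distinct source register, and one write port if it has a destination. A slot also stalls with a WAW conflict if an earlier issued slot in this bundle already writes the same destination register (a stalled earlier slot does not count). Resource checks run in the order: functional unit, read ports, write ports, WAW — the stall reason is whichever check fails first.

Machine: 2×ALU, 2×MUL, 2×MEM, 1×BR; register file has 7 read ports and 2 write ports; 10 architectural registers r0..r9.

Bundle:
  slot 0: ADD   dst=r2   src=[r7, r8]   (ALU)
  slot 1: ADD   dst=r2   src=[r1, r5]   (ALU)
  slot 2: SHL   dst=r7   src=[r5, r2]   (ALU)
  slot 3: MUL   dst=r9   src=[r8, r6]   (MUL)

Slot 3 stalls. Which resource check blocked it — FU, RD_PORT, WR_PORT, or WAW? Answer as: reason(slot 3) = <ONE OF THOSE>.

[0] ALU needs rd=2 wr=1: ok; after: ALU=1 MUL=2 MEM=2 BR=1, R=5, W=1
[1] ALU needs rd=2 wr=1: WAW; after: ALU=1 MUL=2 MEM=2 BR=1, R=5, W=1
[2] ALU needs rd=2 wr=1: ok; after: ALU=0 MUL=2 MEM=2 BR=1, R=3, W=0
[3] MUL needs rd=2 wr=1: WR_PORT; after: ALU=0 MUL=2 MEM=2 BR=1, R=3, W=0

reason(slot 3) = WR_PORT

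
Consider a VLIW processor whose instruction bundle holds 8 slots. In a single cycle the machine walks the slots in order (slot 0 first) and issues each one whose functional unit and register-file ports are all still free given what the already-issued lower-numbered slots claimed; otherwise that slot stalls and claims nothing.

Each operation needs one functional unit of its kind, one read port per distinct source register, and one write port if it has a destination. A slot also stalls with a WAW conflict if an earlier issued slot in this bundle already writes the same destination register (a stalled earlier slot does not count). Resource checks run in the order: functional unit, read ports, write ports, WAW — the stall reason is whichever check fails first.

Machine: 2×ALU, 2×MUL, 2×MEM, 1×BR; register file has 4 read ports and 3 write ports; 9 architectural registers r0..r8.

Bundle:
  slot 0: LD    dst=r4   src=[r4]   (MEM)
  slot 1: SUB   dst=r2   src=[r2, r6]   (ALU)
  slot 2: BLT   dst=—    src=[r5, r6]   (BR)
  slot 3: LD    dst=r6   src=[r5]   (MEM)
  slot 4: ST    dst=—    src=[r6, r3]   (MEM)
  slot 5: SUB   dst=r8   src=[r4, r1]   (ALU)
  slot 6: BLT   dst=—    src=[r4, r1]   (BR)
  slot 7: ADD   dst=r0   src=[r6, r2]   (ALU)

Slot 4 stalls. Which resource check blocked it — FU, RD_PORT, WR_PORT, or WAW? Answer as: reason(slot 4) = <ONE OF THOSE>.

slot 0 (MEM): ISSUE — free A2,Mu2,Ld1,B1 rp3 wp2
slot 1 (ALU): ISSUE — free A1,Mu2,Ld1,B1 rp1 wp1
slot 2 (BR): stall RD_PORT — free A1,Mu2,Ld1,B1 rp1 wp1
slot 3 (MEM): ISSUE — free A1,Mu2,Ld0,B1 rp0 wp0
slot 4 (MEM): stall FU — free A1,Mu2,Ld0,B1 rp0 wp0
slot 5 (ALU): stall RD_PORT — free A1,Mu2,Ld0,B1 rp0 wp0
slot 6 (BR): stall RD_PORT — free A1,Mu2,Ld0,B1 rp0 wp0
slot 7 (ALU): stall RD_PORT — free A1,Mu2,Ld0,B1 rp0 wp0

reason(slot 4) = FU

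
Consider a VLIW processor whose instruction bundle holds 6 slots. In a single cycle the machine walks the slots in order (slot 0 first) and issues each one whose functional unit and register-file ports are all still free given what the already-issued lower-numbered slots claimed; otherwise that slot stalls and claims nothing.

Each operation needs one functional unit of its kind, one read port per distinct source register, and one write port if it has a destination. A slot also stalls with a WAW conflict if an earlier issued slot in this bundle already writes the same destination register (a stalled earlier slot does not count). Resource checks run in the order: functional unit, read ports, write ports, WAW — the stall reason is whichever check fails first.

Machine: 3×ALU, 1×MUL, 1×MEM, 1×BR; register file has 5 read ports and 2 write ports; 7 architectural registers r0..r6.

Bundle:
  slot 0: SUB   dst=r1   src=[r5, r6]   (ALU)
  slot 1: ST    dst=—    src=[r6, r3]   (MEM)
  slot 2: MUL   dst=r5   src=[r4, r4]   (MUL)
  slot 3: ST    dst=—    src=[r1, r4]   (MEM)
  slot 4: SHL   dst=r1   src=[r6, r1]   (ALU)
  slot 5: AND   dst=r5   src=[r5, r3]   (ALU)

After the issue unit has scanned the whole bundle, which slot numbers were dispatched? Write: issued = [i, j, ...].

issued = [0, 1, 2]

slot 0 (ALU): ISSUE — free A2,Mu1,Ld1,B1 rp3 wp1
slot 1 (MEM): ISSUE — free A2,Mu1,Ld0,B1 rp1 wp1
slot 2 (MUL): ISSUE — free A2,Mu0,Ld0,B1 rp0 wp0
slot 3 (MEM): stall FU — free A2,Mu0,Ld0,B1 rp0 wp0
slot 4 (ALU): stall RD_PORT — free A2,Mu0,Ld0,B1 rp0 wp0
slot 5 (ALU): stall RD_PORT — free A2,Mu0,Ld0,B1 rp0 wp0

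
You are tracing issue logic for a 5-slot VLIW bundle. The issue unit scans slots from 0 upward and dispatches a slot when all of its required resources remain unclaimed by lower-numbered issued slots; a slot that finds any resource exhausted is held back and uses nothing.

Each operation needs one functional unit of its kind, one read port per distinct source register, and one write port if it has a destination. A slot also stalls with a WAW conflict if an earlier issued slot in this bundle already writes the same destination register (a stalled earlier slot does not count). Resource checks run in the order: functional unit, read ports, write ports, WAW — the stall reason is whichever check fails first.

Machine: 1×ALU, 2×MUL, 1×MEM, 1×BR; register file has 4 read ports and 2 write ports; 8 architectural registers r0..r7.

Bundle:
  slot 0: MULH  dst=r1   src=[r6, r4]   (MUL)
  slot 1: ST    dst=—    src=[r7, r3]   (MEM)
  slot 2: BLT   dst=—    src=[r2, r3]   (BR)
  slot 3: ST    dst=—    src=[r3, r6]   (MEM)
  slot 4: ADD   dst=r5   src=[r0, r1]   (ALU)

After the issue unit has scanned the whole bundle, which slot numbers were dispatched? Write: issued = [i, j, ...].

slot 0 (MUL): ISSUE — free A1,Mu1,Ld1,B1 rp2 wp1
slot 1 (MEM): ISSUE — free A1,Mu1,Ld0,B1 rp0 wp1
slot 2 (BR): stall RD_PORT — free A1,Mu1,Ld0,B1 rp0 wp1
slot 3 (MEM): stall FU — free A1,Mu1,Ld0,B1 rp0 wp1
slot 4 (ALU): stall RD_PORT — free A1,Mu1,Ld0,B1 rp0 wp1

issued = [0, 1]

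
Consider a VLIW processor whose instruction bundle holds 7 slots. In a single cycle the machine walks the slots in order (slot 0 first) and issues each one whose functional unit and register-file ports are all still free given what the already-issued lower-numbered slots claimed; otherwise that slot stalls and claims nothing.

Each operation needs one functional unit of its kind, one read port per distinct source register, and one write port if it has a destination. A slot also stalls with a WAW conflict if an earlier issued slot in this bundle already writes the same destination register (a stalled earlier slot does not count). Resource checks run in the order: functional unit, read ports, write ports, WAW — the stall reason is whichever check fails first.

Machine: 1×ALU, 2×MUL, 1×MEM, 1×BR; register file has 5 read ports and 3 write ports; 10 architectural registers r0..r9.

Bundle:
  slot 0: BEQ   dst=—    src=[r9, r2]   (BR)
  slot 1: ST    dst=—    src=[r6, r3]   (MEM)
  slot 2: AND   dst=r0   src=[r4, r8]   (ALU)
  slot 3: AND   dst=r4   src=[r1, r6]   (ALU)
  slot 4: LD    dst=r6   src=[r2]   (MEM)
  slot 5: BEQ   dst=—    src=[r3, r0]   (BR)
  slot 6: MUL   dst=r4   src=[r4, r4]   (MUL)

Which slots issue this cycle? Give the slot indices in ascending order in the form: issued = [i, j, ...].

issued = [0, 1, 6]

  0. BR ⇒ go  {1A/2Mu/1Ld/0B | 3r 3w}
  1. MEM ⇒ go  {1A/2Mu/0Ld/0B | 1r 3w}
  2. ALU→r0 ⇒ no(RD_PORT)  {1A/2Mu/0Ld/0B | 1r 3w}
  3. ALU→r4 ⇒ no(RD_PORT)  {1A/2Mu/0Ld/0B | 1r 3w}
  4. MEM→r6 ⇒ no(FU)  {1A/2Mu/0Ld/0B | 1r 3w}
  5. BR ⇒ no(FU)  {1A/2Mu/0Ld/0B | 1r 3w}
  6. MUL→r4 ⇒ go  {1A/1Mu/0Ld/0B | 0r 2w}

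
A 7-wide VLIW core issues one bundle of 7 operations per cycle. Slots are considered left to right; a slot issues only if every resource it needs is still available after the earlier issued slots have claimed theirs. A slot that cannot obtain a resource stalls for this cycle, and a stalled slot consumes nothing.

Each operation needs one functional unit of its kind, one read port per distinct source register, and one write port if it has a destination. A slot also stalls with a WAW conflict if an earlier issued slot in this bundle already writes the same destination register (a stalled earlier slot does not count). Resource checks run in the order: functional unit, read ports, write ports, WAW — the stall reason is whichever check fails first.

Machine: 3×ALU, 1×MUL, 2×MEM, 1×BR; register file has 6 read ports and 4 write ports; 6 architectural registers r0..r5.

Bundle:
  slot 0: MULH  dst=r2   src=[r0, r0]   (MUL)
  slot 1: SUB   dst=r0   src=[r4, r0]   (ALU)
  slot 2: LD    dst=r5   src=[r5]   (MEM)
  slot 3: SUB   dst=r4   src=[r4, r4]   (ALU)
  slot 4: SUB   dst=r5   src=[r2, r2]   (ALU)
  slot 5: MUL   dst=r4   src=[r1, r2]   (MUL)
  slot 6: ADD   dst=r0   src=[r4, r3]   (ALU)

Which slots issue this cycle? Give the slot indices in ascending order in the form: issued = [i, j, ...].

issued = [0, 1, 2, 3]

  0. MUL→r2 ⇒ go  {3A/0Mu/2Ld/1B | 5r 3w}
  1. ALU→r0 ⇒ go  {2A/0Mu/2Ld/1B | 3r 2w}
  2. MEM→r5 ⇒ go  {2A/0Mu/1Ld/1B | 2r 1w}
  3. ALU→r4 ⇒ go  {1A/0Mu/1Ld/1B | 1r 0w}
  4. ALU→r5 ⇒ no(WR_PORT)  {1A/0Mu/1Ld/1B | 1r 0w}
  5. MUL→r4 ⇒ no(FU)  {1A/0Mu/1Ld/1B | 1r 0w}
  6. ALU→r0 ⇒ no(RD_PORT)  {1A/0Mu/1Ld/1B | 1r 0w}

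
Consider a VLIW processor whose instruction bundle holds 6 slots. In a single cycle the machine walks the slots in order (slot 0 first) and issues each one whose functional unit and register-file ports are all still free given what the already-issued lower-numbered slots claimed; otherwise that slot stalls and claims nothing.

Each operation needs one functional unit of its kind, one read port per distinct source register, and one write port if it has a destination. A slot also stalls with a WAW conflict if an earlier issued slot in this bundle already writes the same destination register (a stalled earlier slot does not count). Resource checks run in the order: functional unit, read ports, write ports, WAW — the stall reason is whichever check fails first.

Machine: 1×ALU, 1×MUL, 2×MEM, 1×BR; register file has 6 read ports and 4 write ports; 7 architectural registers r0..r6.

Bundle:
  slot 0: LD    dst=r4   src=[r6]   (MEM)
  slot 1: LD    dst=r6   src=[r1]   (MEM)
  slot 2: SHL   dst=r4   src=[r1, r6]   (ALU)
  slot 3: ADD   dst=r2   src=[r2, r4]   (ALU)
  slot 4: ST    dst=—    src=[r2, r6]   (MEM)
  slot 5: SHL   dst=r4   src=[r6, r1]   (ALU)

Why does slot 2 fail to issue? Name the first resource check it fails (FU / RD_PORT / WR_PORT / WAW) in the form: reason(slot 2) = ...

reason(slot 2) = WAW

(0) want 1×MEM +1rd +1wr — yes → AL1|MU1|ME1|BR1|rd5|wr3
(1) want 1×MEM +1rd +1wr — yes → AL1|MU1|ME0|BR1|rd4|wr2
(2) want 1×ALU +2rd +1wr — WAW → AL1|MU1|ME0|BR1|rd4|wr2
(3) want 1×ALU +2rd +1wr — yes → AL0|MU1|ME0|BR1|rd2|wr1
(4) want 1×MEM +2rd +0wr — FU → AL0|MU1|ME0|BR1|rd2|wr1
(5) want 1×ALU +2rd +1wr — FU → AL0|MU1|ME0|BR1|rd2|wr1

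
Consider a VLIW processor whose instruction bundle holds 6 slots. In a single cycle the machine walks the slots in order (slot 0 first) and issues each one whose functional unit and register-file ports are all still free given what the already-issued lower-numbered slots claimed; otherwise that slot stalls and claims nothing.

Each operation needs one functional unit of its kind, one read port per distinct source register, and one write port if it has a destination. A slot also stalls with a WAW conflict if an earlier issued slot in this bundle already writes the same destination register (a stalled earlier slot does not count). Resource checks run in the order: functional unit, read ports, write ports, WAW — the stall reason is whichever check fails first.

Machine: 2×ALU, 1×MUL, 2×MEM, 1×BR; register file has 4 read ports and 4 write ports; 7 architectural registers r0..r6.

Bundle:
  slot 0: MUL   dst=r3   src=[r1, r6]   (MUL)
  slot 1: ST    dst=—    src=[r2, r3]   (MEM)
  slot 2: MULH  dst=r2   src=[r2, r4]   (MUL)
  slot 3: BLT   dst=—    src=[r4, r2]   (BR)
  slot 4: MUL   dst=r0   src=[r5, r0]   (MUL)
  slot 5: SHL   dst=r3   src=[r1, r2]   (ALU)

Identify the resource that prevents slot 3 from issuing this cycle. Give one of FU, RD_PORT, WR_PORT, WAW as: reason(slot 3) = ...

slot 0 (MUL): ISSUE — free A2,Mu0,Ld2,B1 rp2 wp3
slot 1 (MEM): ISSUE — free A2,Mu0,Ld1,B1 rp0 wp3
slot 2 (MUL): stall FU — free A2,Mu0,Ld1,B1 rp0 wp3
slot 3 (BR): stall RD_PORT — free A2,Mu0,Ld1,B1 rp0 wp3
slot 4 (MUL): stall FU — free A2,Mu0,Ld1,B1 rp0 wp3
slot 5 (ALU): stall RD_PORT — free A2,Mu0,Ld1,B1 rp0 wp3

reason(slot 3) = RD_PORT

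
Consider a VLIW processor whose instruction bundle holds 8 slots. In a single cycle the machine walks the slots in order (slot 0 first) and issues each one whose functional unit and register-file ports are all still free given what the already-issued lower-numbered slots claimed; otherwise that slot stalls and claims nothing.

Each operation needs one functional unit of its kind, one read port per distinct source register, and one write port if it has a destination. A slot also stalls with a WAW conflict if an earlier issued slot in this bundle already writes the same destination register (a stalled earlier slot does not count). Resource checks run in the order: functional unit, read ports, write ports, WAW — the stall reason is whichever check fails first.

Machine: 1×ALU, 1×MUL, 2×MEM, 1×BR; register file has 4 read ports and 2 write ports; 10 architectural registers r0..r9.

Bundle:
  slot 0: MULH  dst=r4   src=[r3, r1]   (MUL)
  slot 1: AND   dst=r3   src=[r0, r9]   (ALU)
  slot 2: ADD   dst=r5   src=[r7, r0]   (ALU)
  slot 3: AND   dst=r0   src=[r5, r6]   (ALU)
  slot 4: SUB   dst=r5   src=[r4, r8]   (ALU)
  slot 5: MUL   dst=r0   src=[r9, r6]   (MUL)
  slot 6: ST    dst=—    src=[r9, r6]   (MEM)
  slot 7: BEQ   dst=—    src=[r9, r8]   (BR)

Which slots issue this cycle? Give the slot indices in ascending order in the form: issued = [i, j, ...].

issued = [0, 1]

  0. MUL→r4 ⇒ go  {1A/0Mu/2Ld/1B | 2r 1w}
  1. ALU→r3 ⇒ go  {0A/0Mu/2Ld/1B | 0r 0w}
  2. ALU→r5 ⇒ no(FU)  {0A/0Mu/2Ld/1B | 0r 0w}
  3. ALU→r0 ⇒ no(FU)  {0A/0Mu/2Ld/1B | 0r 0w}
  4. ALU→r5 ⇒ no(FU)  {0A/0Mu/2Ld/1B | 0r 0w}
  5. MUL→r0 ⇒ no(FU)  {0A/0Mu/2Ld/1B | 0r 0w}
  6. MEM ⇒ no(RD_PORT)  {0A/0Mu/2Ld/1B | 0r 0w}
  7. BR ⇒ no(RD_PORT)  {0A/0Mu/2Ld/1B | 0r 0w}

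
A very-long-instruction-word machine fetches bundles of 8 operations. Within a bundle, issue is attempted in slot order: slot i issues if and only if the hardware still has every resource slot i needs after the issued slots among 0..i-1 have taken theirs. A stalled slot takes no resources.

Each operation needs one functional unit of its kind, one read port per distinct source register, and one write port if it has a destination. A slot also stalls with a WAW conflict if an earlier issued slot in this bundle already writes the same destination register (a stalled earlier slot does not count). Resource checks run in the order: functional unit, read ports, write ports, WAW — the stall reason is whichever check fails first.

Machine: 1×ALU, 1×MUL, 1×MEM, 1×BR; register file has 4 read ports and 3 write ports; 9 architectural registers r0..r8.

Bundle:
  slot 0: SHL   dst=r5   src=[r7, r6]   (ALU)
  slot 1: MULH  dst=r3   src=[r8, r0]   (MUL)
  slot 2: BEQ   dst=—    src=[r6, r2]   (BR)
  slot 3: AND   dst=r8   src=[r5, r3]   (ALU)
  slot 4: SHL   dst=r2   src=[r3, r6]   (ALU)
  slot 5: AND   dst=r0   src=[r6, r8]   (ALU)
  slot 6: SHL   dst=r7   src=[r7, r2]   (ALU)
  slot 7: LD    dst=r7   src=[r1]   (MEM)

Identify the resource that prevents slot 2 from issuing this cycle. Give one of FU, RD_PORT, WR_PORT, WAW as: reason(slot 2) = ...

reason(slot 2) = RD_PORT

[0] ALU needs rd=2 wr=1: ok; after: ALU=0 MUL=1 MEM=1 BR=1, R=2, W=2
[1] MUL needs rd=2 wr=1: ok; after: ALU=0 MUL=0 MEM=1 BR=1, R=0, W=1
[2] BR needs rd=2 wr=0: RD_PORT; after: ALU=0 MUL=0 MEM=1 BR=1, R=0, W=1
[3] ALU needs rd=2 wr=1: FU; after: ALU=0 MUL=0 MEM=1 BR=1, R=0, W=1
[4] ALU needs rd=2 wr=1: FU; after: ALU=0 MUL=0 MEM=1 BR=1, R=0, W=1
[5] ALU needs rd=2 wr=1: FU; after: ALU=0 MUL=0 MEM=1 BR=1, R=0, W=1
[6] ALU needs rd=2 wr=1: FU; after: ALU=0 MUL=0 MEM=1 BR=1, R=0, W=1
[7] MEM needs rd=1 wr=1: RD_PORT; after: ALU=0 MUL=0 MEM=1 BR=1, R=0, W=1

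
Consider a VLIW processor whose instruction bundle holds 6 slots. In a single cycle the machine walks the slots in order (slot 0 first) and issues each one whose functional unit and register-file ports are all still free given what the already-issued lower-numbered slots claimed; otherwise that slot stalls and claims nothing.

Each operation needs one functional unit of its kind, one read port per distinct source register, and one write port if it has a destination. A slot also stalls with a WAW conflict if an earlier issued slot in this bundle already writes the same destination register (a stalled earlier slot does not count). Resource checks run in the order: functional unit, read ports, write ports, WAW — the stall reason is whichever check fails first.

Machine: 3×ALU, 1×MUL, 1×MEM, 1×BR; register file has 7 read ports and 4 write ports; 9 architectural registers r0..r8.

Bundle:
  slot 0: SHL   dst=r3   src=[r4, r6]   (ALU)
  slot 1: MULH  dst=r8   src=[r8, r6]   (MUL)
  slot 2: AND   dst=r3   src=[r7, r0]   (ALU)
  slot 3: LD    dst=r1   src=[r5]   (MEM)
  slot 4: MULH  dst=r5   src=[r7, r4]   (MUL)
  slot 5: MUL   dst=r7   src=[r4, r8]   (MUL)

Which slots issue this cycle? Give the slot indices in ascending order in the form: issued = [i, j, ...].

issued = [0, 1, 3]

#0 ALU src=r4,r6 dispatched  <A:2 Mu:1 Ld:1 B:1 rd:5 wr:3>
#1 MUL src=r8,r6 dispatched  <A:2 Mu:0 Ld:1 B:1 rd:3 wr:2>
#2 ALU src=r7,r0 held:WAW  <A:2 Mu:0 Ld:1 B:1 rd:3 wr:2>
#3 MEM src=r5 dispatched  <A:2 Mu:0 Ld:0 B:1 rd:2 wr:1>
#4 MUL src=r7,r4 held:FU  <A:2 Mu:0 Ld:0 B:1 rd:2 wr:1>
#5 MUL src=r4,r8 held:FU  <A:2 Mu:0 Ld:0 B:1 rd:2 wr:1>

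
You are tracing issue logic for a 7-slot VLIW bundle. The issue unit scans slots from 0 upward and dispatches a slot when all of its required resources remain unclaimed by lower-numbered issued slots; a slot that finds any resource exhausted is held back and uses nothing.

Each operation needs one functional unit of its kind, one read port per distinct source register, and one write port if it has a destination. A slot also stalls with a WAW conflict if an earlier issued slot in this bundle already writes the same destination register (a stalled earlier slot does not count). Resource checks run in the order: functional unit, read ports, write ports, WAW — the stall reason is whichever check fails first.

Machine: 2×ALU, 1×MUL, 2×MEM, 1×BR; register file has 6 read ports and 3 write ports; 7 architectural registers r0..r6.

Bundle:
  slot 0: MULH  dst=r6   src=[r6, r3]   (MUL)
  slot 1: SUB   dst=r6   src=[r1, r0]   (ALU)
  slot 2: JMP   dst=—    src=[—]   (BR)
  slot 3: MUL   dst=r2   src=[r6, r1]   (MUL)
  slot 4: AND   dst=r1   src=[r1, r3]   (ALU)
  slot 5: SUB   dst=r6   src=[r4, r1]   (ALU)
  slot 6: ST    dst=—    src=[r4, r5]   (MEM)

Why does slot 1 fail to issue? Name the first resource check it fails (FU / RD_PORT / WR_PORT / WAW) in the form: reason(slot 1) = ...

(0) want 1×MUL +2rd +1wr — yes → AL2|MU0|ME2|BR1|rd4|wr2
(1) want 1×ALU +2rd +1wr — WAW → AL2|MU0|ME2|BR1|rd4|wr2
(2) want 1×BR +0rd +0wr — yes → AL2|MU0|ME2|BR0|rd4|wr2
(3) want 1×MUL +2rd +1wr — FU → AL2|MU0|ME2|BR0|rd4|wr2
(4) want 1×ALU +2rd +1wr — yes → AL1|MU0|ME2|BR0|rd2|wr1
(5) want 1×ALU +2rd +1wr — WAW → AL1|MU0|ME2|BR0|rd2|wr1
(6) want 1×MEM +2rd +0wr — yes → AL1|MU0|ME1|BR0|rd0|wr1

reason(slot 1) = WAW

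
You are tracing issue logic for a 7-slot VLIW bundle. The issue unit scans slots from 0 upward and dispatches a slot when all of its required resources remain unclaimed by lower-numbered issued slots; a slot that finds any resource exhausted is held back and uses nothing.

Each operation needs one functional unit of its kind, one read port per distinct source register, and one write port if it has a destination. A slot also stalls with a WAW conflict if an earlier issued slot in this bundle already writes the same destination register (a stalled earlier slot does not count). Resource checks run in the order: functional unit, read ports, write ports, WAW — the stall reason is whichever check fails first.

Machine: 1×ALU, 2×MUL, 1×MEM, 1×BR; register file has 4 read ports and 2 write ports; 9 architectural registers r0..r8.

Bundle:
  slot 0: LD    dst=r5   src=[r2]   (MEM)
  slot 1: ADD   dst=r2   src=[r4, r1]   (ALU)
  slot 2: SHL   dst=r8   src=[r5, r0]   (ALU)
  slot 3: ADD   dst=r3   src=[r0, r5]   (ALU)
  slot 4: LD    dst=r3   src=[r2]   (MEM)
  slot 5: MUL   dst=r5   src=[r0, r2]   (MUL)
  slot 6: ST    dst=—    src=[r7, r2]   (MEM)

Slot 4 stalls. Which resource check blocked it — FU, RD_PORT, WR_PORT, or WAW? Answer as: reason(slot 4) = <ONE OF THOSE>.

  0. MEM→r5 ⇒ go  {1A/2Mu/0Ld/1B | 3r 1w}
  1. ALU→r2 ⇒ go  {0A/2Mu/0Ld/1B | 1r 0w}
  2. ALU→r8 ⇒ no(FU)  {0A/2Mu/0Ld/1B | 1r 0w}
  3. ALU→r3 ⇒ no(FU)  {0A/2Mu/0Ld/1B | 1r 0w}
  4. MEM→r3 ⇒ no(FU)  {0A/2Mu/0Ld/1B | 1r 0w}
  5. MUL→r5 ⇒ no(RD_PORT)  {0A/2Mu/0Ld/1B | 1r 0w}
  6. MEM ⇒ no(FU)  {0A/2Mu/0Ld/1B | 1r 0w}

reason(slot 4) = FU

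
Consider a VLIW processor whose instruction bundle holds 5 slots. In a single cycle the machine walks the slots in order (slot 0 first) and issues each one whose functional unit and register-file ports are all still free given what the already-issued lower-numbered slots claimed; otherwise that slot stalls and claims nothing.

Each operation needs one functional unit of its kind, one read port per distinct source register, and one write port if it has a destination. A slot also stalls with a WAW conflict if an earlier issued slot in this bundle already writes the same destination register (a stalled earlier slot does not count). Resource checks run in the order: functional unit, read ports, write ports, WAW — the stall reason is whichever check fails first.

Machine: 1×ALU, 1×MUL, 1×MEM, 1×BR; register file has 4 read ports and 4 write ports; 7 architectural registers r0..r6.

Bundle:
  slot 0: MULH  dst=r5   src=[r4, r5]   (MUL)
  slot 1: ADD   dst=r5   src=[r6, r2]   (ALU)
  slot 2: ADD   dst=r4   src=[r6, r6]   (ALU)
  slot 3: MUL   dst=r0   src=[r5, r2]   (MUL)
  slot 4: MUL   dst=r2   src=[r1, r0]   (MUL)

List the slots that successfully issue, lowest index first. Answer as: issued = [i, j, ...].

issued = [0, 2]

[0] MUL needs rd=2 wr=1: ok; after: ALU=1 MUL=0 MEM=1 BR=1, R=2, W=3
[1] ALU needs rd=2 wr=1: WAW; after: ALU=1 MUL=0 MEM=1 BR=1, R=2, W=3
[2] ALU needs rd=1 wr=1: ok; after: ALU=0 MUL=0 MEM=1 BR=1, R=1, W=2
[3] MUL needs rd=2 wr=1: FU; after: ALU=0 MUL=0 MEM=1 BR=1, R=1, W=2
[4] MUL needs rd=2 wr=1: FU; after: ALU=0 MUL=0 MEM=1 BR=1, R=1, W=2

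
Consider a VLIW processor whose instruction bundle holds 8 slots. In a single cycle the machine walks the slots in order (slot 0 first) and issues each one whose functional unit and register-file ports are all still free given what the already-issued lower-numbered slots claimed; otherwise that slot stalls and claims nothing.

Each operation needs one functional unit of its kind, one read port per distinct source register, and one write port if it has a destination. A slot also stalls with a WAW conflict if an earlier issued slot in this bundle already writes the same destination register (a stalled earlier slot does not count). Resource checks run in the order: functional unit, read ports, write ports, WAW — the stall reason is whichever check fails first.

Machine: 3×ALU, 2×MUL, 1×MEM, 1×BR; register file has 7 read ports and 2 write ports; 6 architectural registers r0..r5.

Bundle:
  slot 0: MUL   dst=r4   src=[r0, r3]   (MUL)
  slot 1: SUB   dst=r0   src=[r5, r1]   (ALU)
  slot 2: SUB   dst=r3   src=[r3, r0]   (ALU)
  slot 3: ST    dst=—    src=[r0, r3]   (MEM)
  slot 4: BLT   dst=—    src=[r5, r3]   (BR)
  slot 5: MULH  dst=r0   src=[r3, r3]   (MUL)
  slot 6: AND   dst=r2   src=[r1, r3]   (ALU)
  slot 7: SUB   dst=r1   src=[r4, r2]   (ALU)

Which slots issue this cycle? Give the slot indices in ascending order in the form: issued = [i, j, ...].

  0. MUL→r4 ⇒ go  {3A/1Mu/1Ld/1B | 5r 1w}
  1. ALU→r0 ⇒ go  {2A/1Mu/1Ld/1B | 3r 0w}
  2. ALU→r3 ⇒ no(WR_PORT)  {2A/1Mu/1Ld/1B | 3r 0w}
  3. MEM ⇒ go  {2A/1Mu/0Ld/1B | 1r 0w}
  4. BR ⇒ no(RD_PORT)  {2A/1Mu/0Ld/1B | 1r 0w}
  5. MUL→r0 ⇒ no(WR_PORT)  {2A/1Mu/0Ld/1B | 1r 0w}
  6. ALU→r2 ⇒ no(RD_PORT)  {2A/1Mu/0Ld/1B | 1r 0w}
  7. ALU→r1 ⇒ no(RD_PORT)  {2A/1Mu/0Ld/1B | 1r 0w}

issued = [0, 1, 3]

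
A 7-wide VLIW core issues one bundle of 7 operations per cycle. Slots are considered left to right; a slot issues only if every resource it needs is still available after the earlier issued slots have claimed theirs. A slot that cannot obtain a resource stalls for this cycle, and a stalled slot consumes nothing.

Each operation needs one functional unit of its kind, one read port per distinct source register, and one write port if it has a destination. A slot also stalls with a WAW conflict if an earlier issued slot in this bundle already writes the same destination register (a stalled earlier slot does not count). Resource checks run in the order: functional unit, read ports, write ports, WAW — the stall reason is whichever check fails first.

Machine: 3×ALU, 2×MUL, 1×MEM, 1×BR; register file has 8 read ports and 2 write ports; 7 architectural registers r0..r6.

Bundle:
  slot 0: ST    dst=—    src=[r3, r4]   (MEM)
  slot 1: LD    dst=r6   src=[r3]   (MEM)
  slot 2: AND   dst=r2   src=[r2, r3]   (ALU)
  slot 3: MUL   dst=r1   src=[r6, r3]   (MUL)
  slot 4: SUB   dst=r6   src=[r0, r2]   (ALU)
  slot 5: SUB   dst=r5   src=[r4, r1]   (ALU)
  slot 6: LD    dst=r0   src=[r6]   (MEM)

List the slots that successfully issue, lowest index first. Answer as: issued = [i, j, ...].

slot 0 (MEM): ISSUE — free A3,Mu2,Ld0,B1 rp6 wp2
slot 1 (MEM): stall FU — free A3,Mu2,Ld0,B1 rp6 wp2
slot 2 (ALU): ISSUE — free A2,Mu2,Ld0,B1 rp4 wp1
slot 3 (MUL): ISSUE — free A2,Mu1,Ld0,B1 rp2 wp0
slot 4 (ALU): stall WR_PORT — free A2,Mu1,Ld0,B1 rp2 wp0
slot 5 (ALU): stall WR_PORT — free A2,Mu1,Ld0,B1 rp2 wp0
slot 6 (MEM): stall FU — free A2,Mu1,Ld0,B1 rp2 wp0

issued = [0, 2, 3]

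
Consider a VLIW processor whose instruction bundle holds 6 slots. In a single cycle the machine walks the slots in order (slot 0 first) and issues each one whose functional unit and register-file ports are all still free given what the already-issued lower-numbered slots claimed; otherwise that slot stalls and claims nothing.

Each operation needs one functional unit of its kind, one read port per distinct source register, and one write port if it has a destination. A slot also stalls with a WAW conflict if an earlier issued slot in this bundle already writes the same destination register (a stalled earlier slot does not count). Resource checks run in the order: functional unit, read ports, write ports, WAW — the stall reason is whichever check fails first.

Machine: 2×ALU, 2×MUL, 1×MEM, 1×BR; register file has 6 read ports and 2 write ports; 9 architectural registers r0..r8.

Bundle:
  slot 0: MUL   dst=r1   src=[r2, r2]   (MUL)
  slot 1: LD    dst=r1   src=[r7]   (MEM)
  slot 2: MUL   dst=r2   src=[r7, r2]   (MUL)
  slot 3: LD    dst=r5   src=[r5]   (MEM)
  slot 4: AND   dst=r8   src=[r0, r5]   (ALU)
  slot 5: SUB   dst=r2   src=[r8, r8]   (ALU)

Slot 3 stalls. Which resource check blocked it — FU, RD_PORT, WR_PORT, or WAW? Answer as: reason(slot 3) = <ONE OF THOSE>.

slot 0 (MUL): ISSUE — free A2,Mu1,Ld1,B1 rp5 wp1
slot 1 (MEM): stall WAW — free A2,Mu1,Ld1,B1 rp5 wp1
slot 2 (MUL): ISSUE — free A2,Mu0,Ld1,B1 rp3 wp0
slot 3 (MEM): stall WR_PORT — free A2,Mu0,Ld1,B1 rp3 wp0
slot 4 (ALU): stall WR_PORT — free A2,Mu0,Ld1,B1 rp3 wp0
slot 5 (ALU): stall WR_PORT — free A2,Mu0,Ld1,B1 rp3 wp0

reason(slot 3) = WR_PORT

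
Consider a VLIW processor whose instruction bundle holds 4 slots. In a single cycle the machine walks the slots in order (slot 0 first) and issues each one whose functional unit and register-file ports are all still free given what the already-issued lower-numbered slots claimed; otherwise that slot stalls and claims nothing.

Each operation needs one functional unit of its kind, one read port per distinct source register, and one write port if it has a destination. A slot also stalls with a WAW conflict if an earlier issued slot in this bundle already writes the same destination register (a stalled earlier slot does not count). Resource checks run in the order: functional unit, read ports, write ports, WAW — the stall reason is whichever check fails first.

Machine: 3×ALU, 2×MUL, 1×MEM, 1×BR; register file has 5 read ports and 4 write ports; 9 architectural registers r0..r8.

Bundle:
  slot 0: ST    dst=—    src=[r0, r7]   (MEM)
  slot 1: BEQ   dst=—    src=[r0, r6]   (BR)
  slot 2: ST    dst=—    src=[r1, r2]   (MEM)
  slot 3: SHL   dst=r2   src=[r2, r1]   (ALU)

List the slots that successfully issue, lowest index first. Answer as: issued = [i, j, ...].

#0 MEM src=r0,r7 dispatched  <A:3 Mu:2 Ld:0 B:1 rd:3 wr:4>
#1 BR src=r0,r6 dispatched  <A:3 Mu:2 Ld:0 B:0 rd:1 wr:4>
#2 MEM src=r1,r2 held:FU  <A:3 Mu:2 Ld:0 B:0 rd:1 wr:4>
#3 ALU src=r2,r1 held:RD_PORT  <A:3 Mu:2 Ld:0 B:0 rd:1 wr:4>

issued = [0, 1]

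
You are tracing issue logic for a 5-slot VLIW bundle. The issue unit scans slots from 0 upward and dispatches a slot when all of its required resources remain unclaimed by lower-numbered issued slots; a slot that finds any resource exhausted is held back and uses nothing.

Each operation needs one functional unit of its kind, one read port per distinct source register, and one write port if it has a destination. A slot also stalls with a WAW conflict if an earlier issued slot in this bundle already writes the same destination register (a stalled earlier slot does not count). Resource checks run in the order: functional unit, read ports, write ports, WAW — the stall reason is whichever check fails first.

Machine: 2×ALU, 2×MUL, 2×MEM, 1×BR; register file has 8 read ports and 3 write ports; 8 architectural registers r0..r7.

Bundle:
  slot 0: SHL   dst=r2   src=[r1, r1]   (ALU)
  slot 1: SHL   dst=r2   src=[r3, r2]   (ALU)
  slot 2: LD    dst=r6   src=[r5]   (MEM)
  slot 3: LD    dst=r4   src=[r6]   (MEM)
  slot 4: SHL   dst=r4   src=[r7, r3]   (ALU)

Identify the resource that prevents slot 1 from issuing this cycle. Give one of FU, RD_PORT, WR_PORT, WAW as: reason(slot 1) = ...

reason(slot 1) = WAW

(0) want 1×ALU +1rd +1wr — yes → AL1|MU2|ME2|BR1|rd7|wr2
(1) want 1×ALU +2rd +1wr — WAW → AL1|MU2|ME2|BR1|rd7|wr2
(2) want 1×MEM +1rd +1wr — yes → AL1|MU2|ME1|BR1|rd6|wr1
(3) want 1×MEM +1rd +1wr — yes → AL1|MU2|ME0|BR1|rd5|wr0
(4) want 1×ALU +2rd +1wr — WR_PORT → AL1|MU2|ME0|BR1|rd5|wr0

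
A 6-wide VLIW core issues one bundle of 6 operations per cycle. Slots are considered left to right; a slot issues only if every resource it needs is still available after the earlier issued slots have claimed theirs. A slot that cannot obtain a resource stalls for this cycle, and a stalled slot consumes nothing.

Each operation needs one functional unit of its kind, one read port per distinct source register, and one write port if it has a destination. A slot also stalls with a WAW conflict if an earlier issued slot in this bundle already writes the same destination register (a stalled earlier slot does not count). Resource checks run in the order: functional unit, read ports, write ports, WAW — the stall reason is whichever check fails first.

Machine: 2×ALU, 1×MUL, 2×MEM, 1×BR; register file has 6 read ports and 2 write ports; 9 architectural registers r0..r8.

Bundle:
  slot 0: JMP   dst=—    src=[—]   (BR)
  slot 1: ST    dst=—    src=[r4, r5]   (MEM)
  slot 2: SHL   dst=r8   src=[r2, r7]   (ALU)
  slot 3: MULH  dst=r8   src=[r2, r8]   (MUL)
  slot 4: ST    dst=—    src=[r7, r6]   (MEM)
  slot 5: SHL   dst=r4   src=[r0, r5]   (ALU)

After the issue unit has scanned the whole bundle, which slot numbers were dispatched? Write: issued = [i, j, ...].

[0] BR needs rd=0 wr=0: ok; after: ALU=2 MUL=1 MEM=2 BR=0, R=6, W=2
[1] MEM needs rd=2 wr=0: ok; after: ALU=2 MUL=1 MEM=1 BR=0, R=4, W=2
[2] ALU needs rd=2 wr=1: ok; after: ALU=1 MUL=1 MEM=1 BR=0, R=2, W=1
[3] MUL needs rd=2 wr=1: WAW; after: ALU=1 MUL=1 MEM=1 BR=0, R=2, W=1
[4] MEM needs rd=2 wr=0: ok; after: ALU=1 MUL=1 MEM=0 BR=0, R=0, W=1
[5] ALU needs rd=2 wr=1: RD_PORT; after: ALU=1 MUL=1 MEM=0 BR=0, R=0, W=1

issued = [0, 1, 2, 4]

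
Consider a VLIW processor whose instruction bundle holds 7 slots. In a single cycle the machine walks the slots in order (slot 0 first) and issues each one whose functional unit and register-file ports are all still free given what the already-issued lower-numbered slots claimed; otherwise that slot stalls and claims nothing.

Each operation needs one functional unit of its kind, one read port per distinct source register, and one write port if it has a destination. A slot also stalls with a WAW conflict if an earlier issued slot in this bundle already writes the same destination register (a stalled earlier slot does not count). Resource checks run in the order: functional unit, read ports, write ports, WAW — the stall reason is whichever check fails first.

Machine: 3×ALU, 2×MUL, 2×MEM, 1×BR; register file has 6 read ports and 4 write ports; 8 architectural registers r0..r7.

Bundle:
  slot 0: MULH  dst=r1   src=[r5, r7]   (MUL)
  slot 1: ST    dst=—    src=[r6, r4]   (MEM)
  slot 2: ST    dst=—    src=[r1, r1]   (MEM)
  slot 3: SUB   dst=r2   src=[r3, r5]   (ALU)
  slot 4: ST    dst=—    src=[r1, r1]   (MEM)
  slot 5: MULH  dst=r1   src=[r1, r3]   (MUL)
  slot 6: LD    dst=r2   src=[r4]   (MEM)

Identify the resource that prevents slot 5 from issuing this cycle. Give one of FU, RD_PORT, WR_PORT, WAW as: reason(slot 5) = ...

reason(slot 5) = RD_PORT

  0. MUL→r1 ⇒ go  {3A/1Mu/2Ld/1B | 4r 3w}
  1. MEM ⇒ go  {3A/1Mu/1Ld/1B | 2r 3w}
  2. MEM ⇒ go  {3A/1Mu/0Ld/1B | 1r 3w}
  3. ALU→r2 ⇒ no(RD_PORT)  {3A/1Mu/0Ld/1B | 1r 3w}
  4. MEM ⇒ no(FU)  {3A/1Mu/0Ld/1B | 1r 3w}
  5. MUL→r1 ⇒ no(RD_PORT)  {3A/1Mu/0Ld/1B | 1r 3w}
  6. MEM→r2 ⇒ no(FU)  {3A/1Mu/0Ld/1B | 1r 3w}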